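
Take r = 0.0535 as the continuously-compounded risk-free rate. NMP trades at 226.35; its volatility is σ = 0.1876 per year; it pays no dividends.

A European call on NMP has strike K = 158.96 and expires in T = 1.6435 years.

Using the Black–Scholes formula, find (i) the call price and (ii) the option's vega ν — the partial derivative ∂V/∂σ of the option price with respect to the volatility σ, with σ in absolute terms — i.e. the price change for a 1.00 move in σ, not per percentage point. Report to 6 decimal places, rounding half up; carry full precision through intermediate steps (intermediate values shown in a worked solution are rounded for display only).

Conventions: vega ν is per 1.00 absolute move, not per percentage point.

price = 81.337083
ν = 17.111567

σ√T = 0.1876·√1.6435 = 0.240501
d₁ = (ln(S/K) + (r+σ²/2)T) / (σ√T) = (ln(226.35/158.96) + (0.0535+0.1876²/2)·1.6435) / 0.240501 = (0.353430 + 0.116848) / 0.240501 = 1.955404
d₂ = d₁ − σ√T = 1.955404 − 0.240501 = 1.714903
e^{−rT} = 0.915828
N(d₁) = 0.974732,  N(d₂) = 0.956818
Call price V = S·N(d₁) − K·e^{−rT}·N(d₂) = 220.630662 − 139.293579 = 81.337083
φ(d₁) = (1/√(2π))·e^{−d₁²/2} = 0.058969
ν = S·φ(d₁)·√T = 17.111567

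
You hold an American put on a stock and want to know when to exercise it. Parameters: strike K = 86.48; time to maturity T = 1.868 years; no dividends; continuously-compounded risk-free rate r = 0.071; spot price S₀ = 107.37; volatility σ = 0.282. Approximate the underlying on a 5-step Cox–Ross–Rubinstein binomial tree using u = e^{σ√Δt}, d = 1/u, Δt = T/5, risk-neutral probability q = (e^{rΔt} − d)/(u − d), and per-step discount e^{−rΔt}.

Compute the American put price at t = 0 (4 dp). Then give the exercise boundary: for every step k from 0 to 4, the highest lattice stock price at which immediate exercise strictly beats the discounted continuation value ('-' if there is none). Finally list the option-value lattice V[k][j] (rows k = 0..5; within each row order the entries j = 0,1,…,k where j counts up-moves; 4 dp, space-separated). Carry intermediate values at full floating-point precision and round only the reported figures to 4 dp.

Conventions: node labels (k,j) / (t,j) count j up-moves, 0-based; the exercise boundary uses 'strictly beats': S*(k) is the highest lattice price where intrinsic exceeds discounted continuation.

params: Δt=0.37360 u=1.18811 d=0.84167 q=0.53461 e^(-rΔt)=0.97382
t_5 payoffs: 41.1282 22.4609 0.0000 0.0000 0.0000 0.0000
t_4: node(4,0) S=53.8830 payoff=32.5970 vs cont=30.3332 → 32.5970 [stop]  node(4,1) S=76.0619 payoff=10.4181 vs cont=10.1796 → 10.4181 [stop]  node(4,2) S=107.3700 payoff=0.0000 vs cont=0.0000 → 0.0000 [wait]  node(4,3) S=151.5648 payoff=0.0000 vs cont=0.0000 → 0.0000 [wait]  node(4,4) S=213.9508 payoff=0.0000 vs cont=0.0000 → 0.0000 [wait]  ⇒ S*(4)=76.0619
t_3: node(3,0) S=64.0191 payoff=22.4609 vs cont=20.1971 → 22.4609 [stop]  node(3,1) S=90.3702 payoff=0.0000 vs cont=4.7216 → 4.7216 [wait]  node(3,2) S=127.5677 payoff=0.0000 vs cont=0.0000 → 0.0000 [wait]  node(3,3) S=180.0762 payoff=0.0000 vs cont=0.0000 → 0.0000 [wait]  ⇒ S*(3)=64.0191
t_2: node(2,0) S=76.0619 payoff=10.4181 vs cont=12.6377 → 12.6377 [wait]  node(2,1) S=107.3700 payoff=0.0000 vs cont=2.1399 → 2.1399 [wait]  node(2,2) S=151.5648 payoff=0.0000 vs cont=0.0000 → 0.0000 [wait]  ⇒ S*(2)=-
t_1: node(1,0) S=90.3702 payoff=0.0000 vs cont=6.8416 → 6.8416 [wait]  node(1,1) S=127.5677 payoff=0.0000 vs cont=0.9698 → 0.9698 [wait]  ⇒ S*(1)=-
t_0: node(0,0) S=107.3700 payoff=0.0000 vs cont=3.6056 → 3.6056 [wait]  ⇒ S*(0)=-

price = 3.6056
boundary = - - - 64.0191 76.0619
tree:
3.6056
6.8416 0.9698
12.6377 2.1399 0.0000
22.4609 4.7216 0.0000 0.0000
32.5970 10.4181 0.0000 0.0000 0.0000
41.1282 22.4609 0.0000 0.0000 0.0000 0.0000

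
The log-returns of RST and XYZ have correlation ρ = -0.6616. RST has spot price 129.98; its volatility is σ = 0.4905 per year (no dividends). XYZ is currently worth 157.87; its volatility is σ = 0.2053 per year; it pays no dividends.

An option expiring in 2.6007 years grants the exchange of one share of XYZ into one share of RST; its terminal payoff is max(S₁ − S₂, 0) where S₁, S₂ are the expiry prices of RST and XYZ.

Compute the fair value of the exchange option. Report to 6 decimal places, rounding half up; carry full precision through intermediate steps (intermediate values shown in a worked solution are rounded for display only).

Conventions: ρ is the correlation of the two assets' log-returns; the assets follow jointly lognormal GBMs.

σ_eff = √(σ₁² + σ₂² − 2ρσ₁σ₂) = √(0.4905² + 0.2053² − 2·-0.6616·0.4905·0.2053) = 0.644968
d₁ = (ln(S₁/S₂) + (q₂ − q₁ + σ_eff²/2)T) / (σ_eff√T) = (ln(129.98/157.87) + (0.0 − 0.0 + 0.207992)·2.6007) / 1.040120 = 0.333167
d₂ = d₁ − σ_eff√T = 0.333167 − 1.040120 = -0.706953
N(d₁) = 0.630496,  N(d₂) = 0.239798
V = S₁·e^{−q₁T}·N(d₁) − S₂·e^{−q₂T}·N(d₂) = 81.951852 − 37.856875 = 44.094976
Key observation: pricing in XYZ-units makes this a unit-strike call on the ratio S₁/S₂ — the risk-free rate cancels and cannot affect the value.

exchange price = 44.094976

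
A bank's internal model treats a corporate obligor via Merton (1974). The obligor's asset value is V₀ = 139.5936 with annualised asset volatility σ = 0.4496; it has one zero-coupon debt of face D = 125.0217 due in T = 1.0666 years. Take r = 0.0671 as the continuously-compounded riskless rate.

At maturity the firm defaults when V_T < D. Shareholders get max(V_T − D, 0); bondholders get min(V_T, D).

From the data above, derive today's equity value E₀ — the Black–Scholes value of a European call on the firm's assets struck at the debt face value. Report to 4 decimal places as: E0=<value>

Apply the equity-as-call identities (strike 125.0217, horizon 1.0666 years):
d₁ = [ln(V₀/D) + (r + σ²/2)T] / (σ√T)
   = [ln(139.5936/125.0217) + (0.0671 + 0.5·0.4496²)·1.0666] / (0.4496·√1.0666)
   = [0.110248 + 0.179370] / 0.464330 = 0.623733
d₂ = d₁ − σ√T = 0.623733 − 0.464330 = 0.159403
N(d₁) = 0.733599,  N(d₂) = 0.563324,  e^(−rT) = 0.930932
E₀ = V₀·N(d₁) − D·e^(−rT)·N(d₂)
   = 139.5936·0.733599 − 125.0217·0.930932·0.563324 = 36.842206

E0=36.8422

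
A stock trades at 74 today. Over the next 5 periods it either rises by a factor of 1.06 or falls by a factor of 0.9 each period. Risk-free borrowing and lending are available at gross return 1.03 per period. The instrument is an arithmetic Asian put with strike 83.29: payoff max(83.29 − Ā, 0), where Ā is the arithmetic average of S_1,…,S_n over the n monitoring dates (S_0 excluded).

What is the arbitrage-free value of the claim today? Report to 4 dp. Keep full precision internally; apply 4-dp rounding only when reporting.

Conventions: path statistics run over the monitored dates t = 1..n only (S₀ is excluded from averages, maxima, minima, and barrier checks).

price = 3.7570

Under the martingale measure an up-move has probability p* = 0.8125; value the claim as the probability-weighted average of per-path payoffs, discounted 5 periods at R = 1.03.
Enumerate all 2^5 = 32 price paths (U = up ×1.06, D = down ×0.9); each path with k up-moves has probability p*^k·(1−p*)^(5−k).
DDDDD: Ā=54.5467, payoff=28.7433, prob=0.000232
UDDDD: Ā=64.2439, payoff=19.0461, prob=0.001004
DUDDD: Ā=61.8759, payoff=21.4141, prob=0.001004
UUDDD: Ā=72.8761, payoff=10.4139, prob=0.004352
DDUDD: Ā=59.7447, payoff=23.5453, prob=0.001004
UDUDD: Ā=70.3660, payoff=12.9240, prob=0.004352
DUUDD: Ā=67.9980, payoff=15.2920, prob=0.004352
UUUDD: Ā=80.0865, payoff=3.2035, prob=0.018857
DDDUD: Ā=57.8266, payoff=25.4634, prob=0.001004
UDDUD: Ā=68.1069, payoff=15.1831, prob=0.004352
DUDUD: Ā=65.7389, payoff=17.5511, prob=0.004352
UUDUD: Ā=77.4259, payoff=5.8641, prob=0.018857
DDUUD: Ā=63.6077, payoff=19.6823, prob=0.004352
UDUUD: Ā=74.9158, payoff=8.3742, prob=0.018857
DUUUD: Ā=72.5478, payoff=10.7422, prob=0.018857
UUUUD: Ā=85.4452, payoff=0.0000, prob=0.081714
DDDDU: Ā=56.1004, payoff=27.1896, prob=0.001004
UDDDU: Ā=66.0738, payoff=17.2162, prob=0.004352
DUDDU: Ā=63.7058, payoff=19.5842, prob=0.004352
UUDDU: Ā=75.0312, payoff=8.2588, prob=0.018857
DDUDU: Ā=61.5746, payoff=21.7154, prob=0.004352
UDUDU: Ā=72.5212, payoff=10.7688, prob=0.018857
DUUDU: Ā=70.1532, payoff=13.1368, prob=0.018857
UUUDU: Ā=82.6248, payoff=0.6652, prob=0.081714
DDDUU: Ā=59.6565, payoff=23.6335, prob=0.004352
UDDUU: Ā=70.2621, payoff=13.0279, prob=0.018857
DUDUU: Ā=67.8941, payoff=15.3959, prob=0.018857
UUDUU: Ā=79.9642, payoff=3.3258, prob=0.081714
DDUUU: Ā=65.7629, payoff=17.5271, prob=0.018857
UDUUU: Ā=77.4541, payoff=5.8359, prob=0.081714
DUUUU: Ā=75.0861, payoff=8.2039, prob=0.081714
UUUUU: Ā=88.4347, payoff=0.0000, prob=0.354093
Price = Σ prob·payoff / R^5 = 4.355346 / 1.159274 = 3.7570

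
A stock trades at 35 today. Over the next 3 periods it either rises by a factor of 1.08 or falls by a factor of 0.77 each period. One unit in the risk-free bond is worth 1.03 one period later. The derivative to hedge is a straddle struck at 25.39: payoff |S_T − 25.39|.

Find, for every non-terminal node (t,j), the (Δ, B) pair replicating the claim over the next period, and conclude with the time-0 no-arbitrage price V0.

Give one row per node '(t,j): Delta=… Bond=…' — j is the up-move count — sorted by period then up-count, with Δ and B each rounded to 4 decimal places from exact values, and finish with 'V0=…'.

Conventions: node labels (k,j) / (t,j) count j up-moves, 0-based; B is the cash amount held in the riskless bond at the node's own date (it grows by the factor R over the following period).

Under the risk-neutral measure, an up-move has probability p* = (R−d)/(u−d) = 0.8387 and values discount at R = 1.03.
Terminal payoffs: V(3,0)=9.4113, V(3,1)=2.9784, V(3,2)=6.0445, V(3,3)=18.6999
(2,0): S=20.7515. Δ = (V_up−V_dn)/(S_up−S_dn) = (2.9784−9.4113)/(22.4116−15.9787) = -1.0000. V = [p*·2.9784 + (1−p*)·9.4113]/1.03 = 3.8990. B = V − Δ·S = 24.6505.
(2,1): S=29.1060. Δ = (V_up−V_dn)/(S_up−S_dn) = (6.0445−2.9784)/(31.4345−22.4116) = 0.3398. V = [p*·6.0445 + (1−p*)·2.9784]/1.03 = 5.3883. B = V − Δ·S = -4.5023.
(2,2): S=40.8240. Δ = (V_up−V_dn)/(S_up−S_dn) = (18.6999−6.0445)/(44.0899−31.4345) = 1.0000. V = [p*·18.6999 + (1−p*)·6.0445]/1.03 = 16.1735. B = V − Δ·S = -24.6505.
(1,0): S=26.9500. Δ = (V_up−V_dn)/(S_up−S_dn) = (5.3883−3.8990)/(29.1060−20.7515) = 0.1783. V = [p*·5.3883 + (1−p*)·3.8990]/1.03 = 4.9981. B = V − Δ·S = 0.1939.
(1,1): S=37.8000. Δ = (V_up−V_dn)/(S_up−S_dn) = (16.1735−5.3883)/(40.8240−29.1060) = 0.9204. V = [p*·16.1735 + (1−p*)·5.3883]/1.03 = 14.0136. B = V − Δ·S = -20.7775.
(0,0): S=35.0000. Δ = (V_up−V_dn)/(S_up−S_dn) = (14.0136−4.9981)/(37.8000−26.9500) = 0.8309. V = [p*·14.0136 + (1−p*)·4.9981]/1.03 = 12.1936. B = V − Δ·S = -16.8883.
Sanity check at the root: Δ(0,0)·S0 + B(0,0) reproduces V0 = 12.1936.

(0,0): Delta=0.8309 Bond=-16.8883
(1,0): Delta=0.1783 Bond=0.1939
(1,1): Delta=0.9204 Bond=-20.7775
(2,0): Delta=-1.0000 Bond=24.6505
(2,1): Delta=0.3398 Bond=-4.5023
(2,2): Delta=1.0000 Bond=-24.6505
V0=12.1936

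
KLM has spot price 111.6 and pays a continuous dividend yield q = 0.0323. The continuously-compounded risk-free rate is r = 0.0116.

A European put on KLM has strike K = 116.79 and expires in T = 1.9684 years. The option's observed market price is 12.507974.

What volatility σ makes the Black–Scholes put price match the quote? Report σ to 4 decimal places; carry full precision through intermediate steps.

sigma = 0.1108

At σ = 0.1108 the Black–Scholes value reproduces the quote:
σ√T = 0.1108·√1.9684 = 0.155452
d₁ = (ln(S/K) + (r−q+σ²/2)T) / (σ√T) = (ln(111.6/116.79) + (0.0116−0.0323+0.1108²/2)·1.9684) / 0.155452 = (-0.045456 − 0.028663) / 0.155452 = -0.476800
d₂ = d₁ − σ√T = -0.476800 − 0.155452 = -0.632253
e^{−rT} = 0.977425
e^{−qT} = 0.938400
N(−d₁) = 0.683248,  N(−d₂) = 0.736389
V = K·e^{−rT}·N(−d₂) − S·e^{−qT}·N(−d₁) = 84.061387 − 71.553413 = 12.507974 (the quoted price), and the Black–Scholes price is strictly increasing in σ, so σ is unique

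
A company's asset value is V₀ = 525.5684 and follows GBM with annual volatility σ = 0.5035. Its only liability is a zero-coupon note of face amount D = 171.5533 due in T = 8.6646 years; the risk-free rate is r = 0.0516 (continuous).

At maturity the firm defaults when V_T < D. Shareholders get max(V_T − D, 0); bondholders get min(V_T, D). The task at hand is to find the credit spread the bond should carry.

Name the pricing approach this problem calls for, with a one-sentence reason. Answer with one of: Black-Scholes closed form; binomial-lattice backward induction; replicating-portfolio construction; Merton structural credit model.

Key observation: a levered firm with one bullet debt due at 8.6646 years is the canonical structural-credit setup: equity is a call on the firm's assets struck at the face value.

framework: Merton structural credit model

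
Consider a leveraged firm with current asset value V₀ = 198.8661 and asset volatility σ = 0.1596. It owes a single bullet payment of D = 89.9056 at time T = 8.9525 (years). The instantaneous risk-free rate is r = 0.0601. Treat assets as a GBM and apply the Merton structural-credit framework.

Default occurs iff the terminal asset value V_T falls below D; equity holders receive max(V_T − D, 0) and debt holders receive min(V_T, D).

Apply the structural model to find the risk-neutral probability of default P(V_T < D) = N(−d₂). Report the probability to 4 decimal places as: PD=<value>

Work the structural quantities from V₀ = 198.8661 against face 89.9056:
d₁ = [ln(V₀/D) + (r + σ²/2)T] / (σ√T)
   = [ln(198.8661/89.9056) + (0.0601 + 0.5·0.1596²)·8.9525] / (0.1596·√8.9525)
   = [0.793872 + 0.652065] / 0.477535 = 3.027918
d₂ = d₁ − σ√T = 3.027918 − 0.477535 = 2.550384
risk-neutral PD = N(−d₂) = N(-2.550384) = 0.005380

PD=0.0054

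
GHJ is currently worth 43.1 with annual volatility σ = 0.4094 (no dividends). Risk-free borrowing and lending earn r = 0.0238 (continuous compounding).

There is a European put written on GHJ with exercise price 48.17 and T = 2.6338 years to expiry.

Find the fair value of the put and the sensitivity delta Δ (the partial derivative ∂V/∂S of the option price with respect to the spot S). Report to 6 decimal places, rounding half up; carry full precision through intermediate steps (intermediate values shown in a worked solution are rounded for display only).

price = 12.597546
Δ = -0.397753

σ√T = 0.4094·√2.6338 = 0.664415
d₁ = (ln(S/K) + (r+σ²/2)T) / (σ√T) = (ln(43.1/48.17) + (0.0238+0.4094²/2)·2.6338) / 0.664415 = (-0.111213 + 0.283408) / 0.664415 = 0.259167
d₂ = d₁ − σ√T = 0.259167 − 0.664415 = -0.405248
e^{−rT} = 0.939240
N(−d₁) = 0.397753,  N(−d₂) = 0.657352
Put price V = K·e^{−rT}·N(−d₂) − S·N(−d₁) = 29.740706 − 17.143160 = 12.597546
Δ = −N(−d₁) = -0.397753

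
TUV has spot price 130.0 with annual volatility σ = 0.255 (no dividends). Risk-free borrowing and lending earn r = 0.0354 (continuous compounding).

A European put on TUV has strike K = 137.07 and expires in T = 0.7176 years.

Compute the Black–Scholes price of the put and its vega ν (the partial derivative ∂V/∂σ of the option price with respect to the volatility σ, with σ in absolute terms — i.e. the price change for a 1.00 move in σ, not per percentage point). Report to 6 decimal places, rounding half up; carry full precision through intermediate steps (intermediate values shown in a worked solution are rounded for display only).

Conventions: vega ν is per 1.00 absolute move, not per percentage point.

price = 13.245133
ν = 43.924986

σ√T = 0.255·√0.7176 = 0.216014
d₁ = (ln(S/K) + (r+σ²/2)T) / (σ√T) = (ln(130.0/137.07) + (0.0354+0.255²/2)·0.7176) / 0.216014 = (-0.052957 + 0.048734) / 0.216014 = -0.019551
d₂ = d₁ − σ√T = -0.019551 − 0.216014 = -0.235565
e^{−rT} = 0.974917
N(−d₁) = 0.507799,  N(−d₂) = 0.593115
Put price V = K·e^{−rT}·N(−d₂) − S·N(−d₁) = 79.259032 − 66.013899 = 13.245133
φ(d₁) = (1/√(2π))·e^{−d₁²/2} = 0.398866
ν = S·φ(d₁)·√T = 43.924986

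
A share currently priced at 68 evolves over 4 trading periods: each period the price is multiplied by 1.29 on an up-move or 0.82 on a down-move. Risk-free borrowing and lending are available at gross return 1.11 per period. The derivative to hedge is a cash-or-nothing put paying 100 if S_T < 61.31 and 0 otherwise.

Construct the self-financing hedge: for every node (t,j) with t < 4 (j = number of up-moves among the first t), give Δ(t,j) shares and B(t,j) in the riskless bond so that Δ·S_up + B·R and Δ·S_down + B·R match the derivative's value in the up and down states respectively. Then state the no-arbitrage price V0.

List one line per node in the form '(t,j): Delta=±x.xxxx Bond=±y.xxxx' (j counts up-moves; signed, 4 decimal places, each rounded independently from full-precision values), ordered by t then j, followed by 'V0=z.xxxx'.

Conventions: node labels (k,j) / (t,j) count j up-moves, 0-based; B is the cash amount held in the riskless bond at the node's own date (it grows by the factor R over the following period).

Since d<R<u, set p* = (R−d)/(u−d) = 0.6170; price each node as the discounted p*-expectation of its children.
Terminal payoffs: V(4,0)=100.0000, V(4,1)=100.0000, V(4,2)=0.0000, V(4,3)=0.0000, V(4,4)=0.0000
(3,0): S=37.4930. Δ = (V_up−V_dn)/(S_up−S_dn) = (100.0000−100.0000)/(48.3660−30.7443) = 0.0000. V = [p*·100.0000 + (1−p*)·100.0000]/1.11 = 90.0901. B = V − Δ·S = 90.0901.
(3,1): S=58.9829. Δ = (V_up−V_dn)/(S_up−S_dn) = (0.0000−100.0000)/(76.0880−48.3660) = -3.6072. V = [p*·0.0000 + (1−p*)·100.0000]/1.11 = 34.5026. B = V − Δ·S = 247.2685.
(3,2): S=92.7902. Δ = (V_up−V_dn)/(S_up−S_dn) = (0.0000−0.0000)/(119.6994−76.0880) = 0.0000. V = [p*·0.0000 + (1−p*)·0.0000]/1.11 = 0.0000. B = V − Δ·S = 0.0000.
(3,3): S=145.9749. Δ = (V_up−V_dn)/(S_up−S_dn) = (0.0000−0.0000)/(188.3076−119.6994) = 0.0000. V = [p*·0.0000 + (1−p*)·0.0000]/1.11 = 0.0000. B = V − Δ·S = 0.0000.
(2,0): S=45.7232. Δ = (V_up−V_dn)/(S_up−S_dn) = (34.5026−90.0901)/(58.9829−37.4930) = -2.5867. V = [p*·34.5026 + (1−p*)·90.0901]/1.11 = 50.2625. B = V − Δ·S = 168.5338.
(2,1): S=71.9304. Δ = (V_up−V_dn)/(S_up−S_dn) = (0.0000−34.5026)/(92.7902−58.9829) = -1.0206. V = [p*·0.0000 + (1−p*)·34.5026]/1.11 = 11.9043. B = V − Δ·S = 85.3140.
(2,2): S=113.1588. Δ = (V_up−V_dn)/(S_up−S_dn) = (0.0000−0.0000)/(145.9749−92.7902) = 0.0000. V = [p*·0.0000 + (1−p*)·0.0000]/1.11 = 0.0000. B = V − Δ·S = 0.0000.
(1,0): S=55.7600. Δ = (V_up−V_dn)/(S_up−S_dn) = (11.9043−50.2625)/(71.9304−45.7232) = -1.4637. V = [p*·11.9043 + (1−p*)·50.2625]/1.11 = 23.9592. B = V − Δ·S = 105.5725.
(1,1): S=87.7200. Δ = (V_up−V_dn)/(S_up−S_dn) = (0.0000−11.9043)/(113.1588−71.9304) = -0.2887. V = [p*·0.0000 + (1−p*)·11.9043]/1.11 = 4.1073. B = V − Δ·S = 29.4356.
(0,0): S=68.0000. Δ = (V_up−V_dn)/(S_up−S_dn) = (4.1073−23.9592)/(87.7200−55.7600) = -0.6211. V = [p*·4.1073 + (1−p*)·23.9592]/1.11 = 10.5497. B = V − Δ·S = 52.7877.
Sanity check at the root: Δ(0,0)·S0 + B(0,0) reproduces V0 = 10.5497.

(0,0): Delta=-0.6211 Bond=52.7877
(1,0): Delta=-1.4637 Bond=105.5725
(1,1): Delta=-0.2887 Bond=29.4356
(2,0): Delta=-2.5867 Bond=168.5338
(2,1): Delta=-1.0206 Bond=85.3140
(2,2): Delta=0.0000 Bond=0.0000
(3,0): Delta=0.0000 Bond=90.0901
(3,1): Delta=-3.6072 Bond=247.2685
(3,2): Delta=0.0000 Bond=0.0000
(3,3): Delta=0.0000 Bond=0.0000
V0=10.5497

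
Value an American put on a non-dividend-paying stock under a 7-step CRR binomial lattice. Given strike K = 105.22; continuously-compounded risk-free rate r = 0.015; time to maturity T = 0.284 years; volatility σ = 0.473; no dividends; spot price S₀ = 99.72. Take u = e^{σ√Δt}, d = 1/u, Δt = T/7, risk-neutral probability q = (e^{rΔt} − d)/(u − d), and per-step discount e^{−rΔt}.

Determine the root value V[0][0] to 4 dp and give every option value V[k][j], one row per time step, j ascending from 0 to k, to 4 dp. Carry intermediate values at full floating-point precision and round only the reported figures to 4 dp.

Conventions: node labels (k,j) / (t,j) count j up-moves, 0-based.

price = 13.1549
tree:
13.1549
18.0356 7.8712
23.8845 11.7067 3.7159
30.4096 16.8286 6.1593 1.0671
37.0999 23.1827 9.9495 2.0510 0.0000
43.2903 30.2906 15.4930 3.9420 0.0000 0.0000
48.9182 37.0999 22.8007 7.5766 0.0000 0.0000 0.0000
54.0347 43.2903 30.2906 14.5621 0.0000 0.0000 0.0000 0.0000

Δt=0.04057  u=1.09996  d=0.90912  q=0.47939  discount=0.99939
step 7 (expiry): payoffs max(K−S,0) = 54.0347 43.2903 30.2906 14.5621 0.0000 0.0000 0.0000 0.0000
k=6: (k=6,j=0): S=56.3018, K−S=48.9182, hold=48.8542 ⇒ V=48.9182 exercise | (k=6,j=1): S=68.1201, K−S=37.0999, hold=37.0358 ⇒ V=37.0999 exercise | (k=6,j=2): S=82.4193, K−S=22.8007, hold=22.7367 ⇒ V=22.8007 exercise | (k=6,j=3): S=99.7200, K−S=5.5000, hold=7.5766 ⇒ V=7.5766 continue | (k=6,j=4): S=120.6523, K−S=0.0000, hold=0.0000 ⇒ V=0.0000 continue | (k=6,j=5): S=145.9785, K−S=0.0000, hold=0.0000 ⇒ V=0.0000 continue | (k=6,j=6): S=176.6210, K−S=0.0000, hold=0.0000 ⇒ V=0.0000 continue
k=5: (k=5,j=0): S=61.9297, K−S=43.2903, hold=43.2263 ⇒ V=43.2903 exercise | (k=5,j=1): S=74.9294, K−S=30.2906, hold=30.2266 ⇒ V=30.2906 exercise | (k=5,j=2): S=90.6579, K−S=14.5621, hold=15.4930 ⇒ V=15.4930 continue | (k=5,j=3): S=109.6880, K−S=0.0000, hold=3.9420 ⇒ V=3.9420 continue | (k=5,j=4): S=132.7126, K−S=0.0000, hold=0.0000 ⇒ V=0.0000 continue | (k=5,j=5): S=160.5705, K−S=0.0000, hold=0.0000 ⇒ V=0.0000 continue
k=4: (k=4,j=0): S=68.1201, K−S=37.0999, hold=37.0358 ⇒ V=37.0999 exercise | (k=4,j=1): S=82.4193, K−S=22.8007, hold=23.1827 ⇒ V=23.1827 continue | (k=4,j=2): S=99.7200, K−S=5.5000, hold=9.9495 ⇒ V=9.9495 continue | (k=4,j=3): S=120.6523, K−S=0.0000, hold=2.0510 ⇒ V=2.0510 continue | (k=4,j=4): S=145.9785, K−S=0.0000, hold=0.0000 ⇒ V=0.0000 continue
k=3: (k=3,j=0): S=74.9294, K−S=30.2906, hold=30.4096 ⇒ V=30.4096 continue | (k=3,j=1): S=90.6579, K−S=14.5621, hold=16.8286 ⇒ V=16.8286 continue | (k=3,j=2): S=109.6880, K−S=0.0000, hold=6.1593 ⇒ V=6.1593 continue | (k=3,j=3): S=132.7126, K−S=0.0000, hold=1.0671 ⇒ V=1.0671 continue
k=2: (k=2,j=0): S=82.4193, K−S=22.8007, hold=23.8845 ⇒ V=23.8845 continue | (k=2,j=1): S=99.7200, K−S=5.5000, hold=11.7067 ⇒ V=11.7067 continue | (k=2,j=2): S=120.6523, K−S=0.0000, hold=3.7159 ⇒ V=3.7159 continue
k=1: (k=1,j=0): S=90.6579, K−S=14.5621, hold=18.0356 ⇒ V=18.0356 continue | (k=1,j=1): S=109.6880, K−S=0.0000, hold=7.8712 ⇒ V=7.8712 continue
k=0: (k=0,j=0): S=99.7200, K−S=5.5000, hold=13.1549 ⇒ V=13.1549 continue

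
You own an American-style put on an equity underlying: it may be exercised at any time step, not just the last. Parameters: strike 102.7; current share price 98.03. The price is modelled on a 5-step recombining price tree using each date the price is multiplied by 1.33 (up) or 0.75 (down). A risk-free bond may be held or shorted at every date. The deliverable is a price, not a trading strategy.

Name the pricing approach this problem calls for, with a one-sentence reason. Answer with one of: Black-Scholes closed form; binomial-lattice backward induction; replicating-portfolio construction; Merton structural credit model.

framework: binomial-lattice backward induction

Key observation: early exercise of the strike-102.7 put must be checked at each of the 5 dates (spot 98.03), which forces a node-by-node comparison of intrinsic and continuation value backward from expiry.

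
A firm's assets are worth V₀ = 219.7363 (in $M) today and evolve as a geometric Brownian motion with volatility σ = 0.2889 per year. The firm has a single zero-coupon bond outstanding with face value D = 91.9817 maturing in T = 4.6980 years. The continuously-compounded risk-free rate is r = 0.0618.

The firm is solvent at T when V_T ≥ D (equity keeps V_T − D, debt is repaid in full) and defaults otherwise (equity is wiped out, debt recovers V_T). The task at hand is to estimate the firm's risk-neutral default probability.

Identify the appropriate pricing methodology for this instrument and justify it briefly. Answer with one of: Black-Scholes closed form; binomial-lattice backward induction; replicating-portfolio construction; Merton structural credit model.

framework: Merton structural credit model

Key observation: the data describe a firm's assets (V₀ = 219.7363, GBM) and a single zero-coupon debt of face 91.9817, so credit quantities follow from equity-as-call in the structural model.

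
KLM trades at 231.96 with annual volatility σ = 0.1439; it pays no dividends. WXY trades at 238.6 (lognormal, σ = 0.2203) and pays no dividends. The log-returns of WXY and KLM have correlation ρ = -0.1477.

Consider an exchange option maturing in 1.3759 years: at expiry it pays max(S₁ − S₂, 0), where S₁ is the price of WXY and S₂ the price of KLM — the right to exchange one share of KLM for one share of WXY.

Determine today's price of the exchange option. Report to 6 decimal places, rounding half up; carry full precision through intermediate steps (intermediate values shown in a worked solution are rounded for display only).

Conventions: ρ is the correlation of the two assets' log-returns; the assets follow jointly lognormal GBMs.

exchange price = 34.161667

σ_eff = √(σ₁² + σ₂² − 2ρσ₁σ₂) = √(0.2203² + 0.1439² − 2·-0.1477·0.2203·0.1439) = 0.280364
d₁ = (ln(S₁/S₂) + (q₂ − q₁ + σ_eff²/2)T) / (σ_eff√T) = (ln(238.6/231.96) + (0.0 − 0.0 + 0.039302)·1.3759) / 0.328863 = 0.250253
d₂ = d₁ − σ_eff√T = 0.250253 − 0.328863 = -0.078610
N(d₁) = 0.598804,  N(d₂) = 0.468671
V = S₁·e^{−q₁T}·N(d₁) − S₂·e^{−q₂T}·N(d₂) = 142.874689 − 108.713022 = 34.161667
Key observation: the rate r is irrelevant here: denominating values in KLM turns the exchange into a ratio option on S₁/S₂, and discounting at r drops out.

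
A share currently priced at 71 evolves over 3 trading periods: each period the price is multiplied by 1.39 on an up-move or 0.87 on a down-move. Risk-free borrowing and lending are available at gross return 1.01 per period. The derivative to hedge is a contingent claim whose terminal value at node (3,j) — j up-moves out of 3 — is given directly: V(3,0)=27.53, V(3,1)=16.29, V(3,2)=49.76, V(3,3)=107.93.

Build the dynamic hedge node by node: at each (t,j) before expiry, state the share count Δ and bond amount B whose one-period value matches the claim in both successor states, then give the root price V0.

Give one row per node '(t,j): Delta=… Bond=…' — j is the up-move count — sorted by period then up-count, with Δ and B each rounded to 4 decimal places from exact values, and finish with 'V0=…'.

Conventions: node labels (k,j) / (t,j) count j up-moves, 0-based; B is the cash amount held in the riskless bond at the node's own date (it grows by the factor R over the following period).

(0,0): Delta=0.3023 Bond=5.5051
(1,0): Delta=0.0246 Bond=22.7134
(1,1): Delta=0.7740 Bond=-40.9986
(2,0): Delta=-0.4022 Bond=45.8766
(2,1): Delta=0.7497 Bond=-39.3147
(2,2): Delta=0.8155 Bond=-47.0920
V0=26.9664

Risk-neutral probability p* = (R−d)/(u−d) = (1.01−0.87)/(1.39−0.87) = 0.2692.
At maturity the claim pays: V(3,0)=27.5300, V(3,1)=16.2900, V(3,2)=49.7600, V(3,3)=107.9300
(2,0): S=53.7399. Δ = (V_up−V_dn)/(S_up−S_dn) = (16.2900−27.5300)/(74.6985−46.7537) = -0.4022. V = [p*·16.2900 + (1−p*)·27.5300]/1.01 = 24.2612. B = V − Δ·S = 45.8766.
(2,1): S=85.8603. Δ = (V_up−V_dn)/(S_up−S_dn) = (49.7600−16.2900)/(119.3458−74.6985) = 0.7497. V = [p*·49.7600 + (1−p*)·16.2900]/1.01 = 25.0506. B = V − Δ·S = -39.3147.
(2,2): S=137.1791. Δ = (V_up−V_dn)/(S_up−S_dn) = (107.9300−49.7600)/(190.6789−119.3458) = 0.8155. V = [p*·107.9300 + (1−p*)·49.7600]/1.01 = 64.7734. B = V − Δ·S = -47.0920.
(1,0): S=61.7700. Δ = (V_up−V_dn)/(S_up−S_dn) = (25.0506−24.2612)/(85.8603−53.7399) = 0.0246. V = [p*·25.0506 + (1−p*)·24.2612]/1.01 = 24.2315. B = V − Δ·S = 22.7134.
(1,1): S=98.6900. Δ = (V_up−V_dn)/(S_up−S_dn) = (64.7734−25.0506)/(137.1791−85.8603) = 0.7740. V = [p*·64.7734 + (1−p*)·25.0506]/1.01 = 35.3913. B = V − Δ·S = -40.9986.
(0,0): S=71.0000. Δ = (V_up−V_dn)/(S_up−S_dn) = (35.3913−24.2315)/(98.6900−61.7700) = 0.3023. V = [p*·35.3913 + (1−p*)·24.2315]/1.01 = 26.9664. B = V − Δ·S = 5.5051.
Check: Δ(0,0)·S0 + B(0,0) = 26.9664 = V0.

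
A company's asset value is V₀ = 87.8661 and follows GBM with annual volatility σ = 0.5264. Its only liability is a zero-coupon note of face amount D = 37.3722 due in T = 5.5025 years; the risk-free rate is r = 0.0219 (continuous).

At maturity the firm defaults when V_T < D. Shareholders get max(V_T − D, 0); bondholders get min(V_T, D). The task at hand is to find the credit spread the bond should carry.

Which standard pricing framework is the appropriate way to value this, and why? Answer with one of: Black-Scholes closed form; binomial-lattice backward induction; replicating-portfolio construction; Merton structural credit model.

Key observation: a levered firm with one bullet debt due at 5.5025 years is the canonical structural-credit setup: equity is a call on the firm's assets struck at the face value.

framework: Merton structural credit model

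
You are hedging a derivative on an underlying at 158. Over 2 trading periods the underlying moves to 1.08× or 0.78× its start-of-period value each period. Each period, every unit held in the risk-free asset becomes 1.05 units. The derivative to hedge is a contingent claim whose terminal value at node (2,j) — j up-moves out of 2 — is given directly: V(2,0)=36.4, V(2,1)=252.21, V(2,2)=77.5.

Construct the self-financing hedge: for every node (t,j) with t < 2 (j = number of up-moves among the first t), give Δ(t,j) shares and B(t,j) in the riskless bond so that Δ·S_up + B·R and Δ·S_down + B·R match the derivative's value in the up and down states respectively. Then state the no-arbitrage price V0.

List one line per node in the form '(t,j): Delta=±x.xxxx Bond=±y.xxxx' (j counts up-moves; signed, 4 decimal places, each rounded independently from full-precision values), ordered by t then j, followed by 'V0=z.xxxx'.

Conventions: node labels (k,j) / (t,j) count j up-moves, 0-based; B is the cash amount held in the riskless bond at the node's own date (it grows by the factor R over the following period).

Under the risk-neutral measure, an up-move has probability p* = (R−d)/(u−d) = 0.9000 and values discount at R = 1.05.
Terminal payoffs: V(2,0)=36.4000, V(2,1)=252.2100, V(2,2)=77.5000
  t=1,j=0: stock 123.2400 → up 133.0992 (V=252.2100), down 96.1272 (V=36.4000). Price 219.6467; hedge Δ=5.8371, bond B=-499.7200.
  t=1,j=1: stock 170.6400 → up 184.2912 (V=77.5000), down 133.0992 (V=252.2100). Price 90.4486; hedge Δ=-3.4128, bond B=672.8152.
  t=0,j=0: stock 158.0000 → up 170.6400 (V=90.4486), down 123.2400 (V=219.6467). Price 98.4461; hedge Δ=-2.7257, bond B=529.1064.
Sanity check at the root: Δ(0,0)·S0 + B(0,0) reproduces V0 = 98.4461.

(0,0): Delta=-2.7257 Bond=529.1064
(1,0): Delta=5.8371 Bond=-499.7200
(1,1): Delta=-3.4128 Bond=672.8152
V0=98.4461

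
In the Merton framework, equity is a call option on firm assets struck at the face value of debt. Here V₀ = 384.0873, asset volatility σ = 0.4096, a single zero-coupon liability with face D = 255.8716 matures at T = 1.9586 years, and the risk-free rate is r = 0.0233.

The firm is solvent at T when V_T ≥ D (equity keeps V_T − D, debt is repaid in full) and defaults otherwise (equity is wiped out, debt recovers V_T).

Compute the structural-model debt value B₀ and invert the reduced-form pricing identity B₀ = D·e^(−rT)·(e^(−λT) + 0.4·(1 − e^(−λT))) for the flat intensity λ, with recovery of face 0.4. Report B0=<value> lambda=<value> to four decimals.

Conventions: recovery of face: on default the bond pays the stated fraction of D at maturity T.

B0=223.4131 lambda=0.0791

With assets at 384.0873 and a single debt payment of 255.8716 at 1.9586 years:
d₁ = [ln(V₀/D) + (r + σ²/2)T] / (σ√T)
   = [ln(384.0873/255.8716) + (0.0233 + 0.5·0.4096²)·1.9586] / (0.4096·√1.9586)
   = [0.406194 + 0.209935] / 0.573235 = 1.074827
d₂ = d₁ − σ√T = 1.074827 − 0.573235 = 0.501592
N(d₁) = 0.858774,  N(d₂) = 0.692023,  e^(−rT) = 0.955390
E₀ = V₀·N(d₁) − D·e^(−rT)·N(d₂)
   = 384.0873·0.858774 − 255.8716·0.955390·0.692023 = 160.674204
B₀ = V₀ − E₀ = 384.0873 − 160.674204 = 223.413096
e^(−λT) = (B₀·e^(rT)/D − 0.4)/(1 − 0.4) = (223.4131·1.046693/255.8716 − 0.4)/0.6 = 0.85652478
λ = −ln(0.85652478)/1.9586 = 0.079073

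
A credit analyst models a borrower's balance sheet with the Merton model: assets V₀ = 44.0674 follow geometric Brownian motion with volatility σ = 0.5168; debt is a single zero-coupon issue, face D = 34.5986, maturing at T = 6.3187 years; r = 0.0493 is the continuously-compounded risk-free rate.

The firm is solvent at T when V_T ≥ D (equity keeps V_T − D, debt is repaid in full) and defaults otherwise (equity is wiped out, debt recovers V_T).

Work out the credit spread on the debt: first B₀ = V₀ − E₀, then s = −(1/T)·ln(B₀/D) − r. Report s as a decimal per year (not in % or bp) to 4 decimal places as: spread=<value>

Work the structural quantities from V₀ = 44.0674 against face 34.5986:
d₁ = [ln(V₀/D) + (r + σ²/2)T] / (σ√T)
   = [ln(44.0674/34.5986) + (0.0493 + 0.5·0.5168²)·6.3187] / (0.5168·√6.3187)
   = [0.241907 + 1.155318] / 1.299081 = 1.075549
d₂ = d₁ − σ√T = 1.075549 − 1.299081 = -0.223533
N(d₁) = 0.858935,  N(d₂) = 0.411560,  e^(−rT) = 0.732339
E₀ = V₀·N(d₁) − D·e^(−rT)·N(d₂)
   = 44.0674·0.858935 − 34.5986·0.732339·0.411560 = 27.422973
B₀ = V₀ − E₀ = 44.0674 − 27.422973 = 16.644427
spread = −(1/T)·ln(B₀/D) − r = −(1/6.3187)·ln(16.644427/34.5986) − 0.0493 = 0.06650512

spread=0.0665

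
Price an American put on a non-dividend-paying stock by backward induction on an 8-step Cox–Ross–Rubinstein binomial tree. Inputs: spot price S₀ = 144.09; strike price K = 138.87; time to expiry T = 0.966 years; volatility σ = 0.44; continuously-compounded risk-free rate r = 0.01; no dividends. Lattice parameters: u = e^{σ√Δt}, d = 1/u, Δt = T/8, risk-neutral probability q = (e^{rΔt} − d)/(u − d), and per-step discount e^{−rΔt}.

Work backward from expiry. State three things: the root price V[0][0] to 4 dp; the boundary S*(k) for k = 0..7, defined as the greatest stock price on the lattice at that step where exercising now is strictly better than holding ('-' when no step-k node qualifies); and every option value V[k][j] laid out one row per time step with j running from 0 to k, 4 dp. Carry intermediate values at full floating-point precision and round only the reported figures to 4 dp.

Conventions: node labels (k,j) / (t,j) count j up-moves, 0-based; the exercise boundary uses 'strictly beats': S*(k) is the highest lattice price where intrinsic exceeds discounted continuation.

price = 20.9151
boundary = - - - - 78.1675 67.0848 78.1675 91.0811
tree:
20.9151
28.7098 12.0296
38.2245 17.8717 5.3605
49.1339 25.8116 8.8118 1.4160
60.7025 35.9933 14.2010 2.6538 0.0000
71.7852 48.0327 22.2785 4.9737 0.0000 0.0000
81.2965 60.7025 33.6262 9.3215 0.0000 0.0000 0.0000
89.4594 71.7852 47.7889 17.4701 0.0000 0.0000 0.0000 0.0000
96.4649 81.2965 60.7025 32.7420 0.0000 0.0000 0.0000 0.0000 0.0000

params: Δt=0.12075 u=1.16520 d=0.85822 q=0.46579 e^(-rΔt)=0.99879
t_8 payoffs: 96.4649 81.2965 60.7025 32.7420 0.0000 0.0000 0.0000 0.0000 0.0000
t_7: node(7,0) S=49.4106 payoff=89.4594 vs cont=89.2918 → 89.4594 [stop]  node(7,1) S=67.0848 payoff=71.7852 vs cont=71.6176 → 71.7852 [stop]  node(7,2) S=91.0811 payoff=47.7889 vs cont=47.6213 → 47.7889 [stop]  node(7,3) S=123.6608 payoff=15.2092 vs cont=17.4701 → 17.4701 [wait]  node(7,4) S=167.8942 payoff=0.0000 vs cont=0.0000 → 0.0000 [wait]  node(7,5) S=227.9500 payoff=0.0000 vs cont=0.0000 → 0.0000 [wait]  node(7,6) S=309.4877 payoff=0.0000 vs cont=0.0000 → 0.0000 [wait]  node(7,7) S=420.1914 payoff=0.0000 vs cont=0.0000 → 0.0000 [wait]  ⇒ S*(7)=91.0811
t_6: node(6,0) S=57.5735 payoff=81.2965 vs cont=81.1289 → 81.2965 [stop]  node(6,1) S=78.1675 payoff=60.7025 vs cont=60.5349 → 60.7025 [stop]  node(6,2) S=106.1280 payoff=32.7420 vs cont=33.6262 → 33.6262 [wait]  node(6,3) S=144.0900 payoff=0.0000 vs cont=9.3215 → 9.3215 [wait]  node(6,4) S=195.6310 payoff=0.0000 vs cont=0.0000 → 0.0000 [wait]  node(6,5) S=265.6082 payoff=0.0000 vs cont=0.0000 → 0.0000 [wait]  node(6,6) S=360.6162 payoff=0.0000 vs cont=0.0000 → 0.0000 [wait]  ⇒ S*(6)=78.1675
t_5: node(5,0) S=67.0848 payoff=71.7852 vs cont=71.6176 → 71.7852 [stop]  node(5,1) S=91.0811 payoff=47.7889 vs cont=48.0327 → 48.0327 [wait]  node(5,2) S=123.6608 payoff=15.2092 vs cont=22.2785 → 22.2785 [wait]  node(5,3) S=167.8942 payoff=0.0000 vs cont=4.9737 → 4.9737 [wait]  node(5,4) S=227.9500 payoff=0.0000 vs cont=0.0000 → 0.0000 [wait]  node(5,5) S=309.4877 payoff=0.0000 vs cont=0.0000 → 0.0000 [wait]  ⇒ S*(5)=67.0848
t_4: node(4,0) S=78.1675 payoff=60.7025 vs cont=60.6483 → 60.7025 [stop]  node(4,1) S=106.1280 payoff=32.7420 vs cont=35.9933 → 35.9933 [wait]  node(4,2) S=144.0900 payoff=0.0000 vs cont=14.2010 → 14.2010 [wait]  node(4,3) S=195.6310 payoff=0.0000 vs cont=2.6538 → 2.6538 [wait]  node(4,4) S=265.6082 payoff=0.0000 vs cont=0.0000 → 0.0000 [wait]  ⇒ S*(4)=78.1675
t_3: node(3,0) S=91.0811 payoff=47.7889 vs cont=49.1339 → 49.1339 [wait]  node(3,1) S=123.6608 payoff=15.2092 vs cont=25.8116 → 25.8116 [wait]  node(3,2) S=167.8942 payoff=0.0000 vs cont=8.8118 → 8.8118 [wait]  node(3,3) S=227.9500 payoff=0.0000 vs cont=1.4160 → 1.4160 [wait]  ⇒ S*(3)=-
t_2: node(2,0) S=106.1280 payoff=32.7420 vs cont=38.2245 → 38.2245 [wait]  node(2,1) S=144.0900 payoff=0.0000 vs cont=17.8717 → 17.8717 [wait]  node(2,2) S=195.6310 payoff=0.0000 vs cont=5.3605 → 5.3605 [wait]  ⇒ S*(2)=-
t_1: node(1,0) S=123.6608 payoff=15.2092 vs cont=28.7098 → 28.7098 [wait]  node(1,1) S=167.8942 payoff=0.0000 vs cont=12.0296 → 12.0296 [wait]  ⇒ S*(1)=-
t_0: node(0,0) S=144.0900 payoff=0.0000 vs cont=20.9151 → 20.9151 [wait]  ⇒ S*(0)=-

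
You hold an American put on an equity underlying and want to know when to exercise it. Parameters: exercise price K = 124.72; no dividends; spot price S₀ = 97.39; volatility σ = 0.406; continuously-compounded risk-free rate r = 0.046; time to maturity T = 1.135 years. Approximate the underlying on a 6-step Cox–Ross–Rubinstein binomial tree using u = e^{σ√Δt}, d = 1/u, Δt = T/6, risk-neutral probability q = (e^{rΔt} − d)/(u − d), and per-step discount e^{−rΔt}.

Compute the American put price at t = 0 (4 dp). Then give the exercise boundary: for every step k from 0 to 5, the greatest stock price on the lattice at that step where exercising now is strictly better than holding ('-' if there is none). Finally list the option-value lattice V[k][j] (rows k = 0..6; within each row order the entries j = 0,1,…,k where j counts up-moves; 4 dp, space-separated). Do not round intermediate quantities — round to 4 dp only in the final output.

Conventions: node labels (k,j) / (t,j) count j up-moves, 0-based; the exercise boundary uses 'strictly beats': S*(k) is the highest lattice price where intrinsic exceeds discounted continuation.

Δt=0.18917, u=1.19313, d=0.83813, q=0.48059, disc=e^(-rΔt)=0.99134
k=6 terminal: V=max(K-S,0) → 90.9617 76.6628 56.3073 27.3300 0.0000 0.0000 0.0000
k=5: j=0 S=40.2782 intr=84.4418 cont=83.3613 V=84.4418[EX]; j=1 S=57.3387 intr=67.3813 cont=66.3008 V=67.3813[EX]; j=2 S=81.6254 intr=43.0946 cont=42.0140 V=43.0946[EX]; j=3 S=116.1992 intr=8.5208 cont=14.0726 V=14.0726[hold]; j=4 S=165.4174 intr=0.0000 cont=0.0000 V=0.0000[hold]; j=5 S=235.4827 intr=0.0000 cont=0.0000 V=0.0000[hold]  S*(5)=81.6254
k=4: j=0 S=48.0572 intr=76.6628 cont=75.5822 V=76.6628[EX]; j=1 S=68.4127 intr=56.3073 cont=55.2268 V=56.3073[EX]; j=2 S=97.3900 intr=27.3300 cont=28.8944 V=28.8944[hold]; j=3 S=138.6412 intr=0.0000 cont=7.2461 V=7.2461[hold]; j=4 S=197.3650 intr=0.0000 cont=0.0000 V=0.0000[hold]  S*(4)=68.4127
k=3: j=0 S=57.3387 intr=67.3813 cont=66.3008 V=67.3813[EX]; j=1 S=81.6254 intr=43.0946 cont=42.7594 V=43.0946[EX]; j=2 S=116.1992 intr=8.5208 cont=18.3304 V=18.3304[hold]; j=3 S=165.4174 intr=0.0000 cont=3.7311 V=3.7311[hold]  S*(3)=81.6254
k=2: j=0 S=68.4127 intr=56.3073 cont=55.2268 V=56.3073[EX]; j=1 S=97.3900 intr=27.3300 cont=30.9230 V=30.9230[hold]; j=2 S=138.6412 intr=0.0000 cont=11.2161 V=11.2161[hold]  S*(2)=68.4127
k=1: j=0 S=81.6254 intr=43.0946 cont=43.7258 V=43.7258[hold]; j=1 S=116.1992 intr=8.5208 cont=21.2662 V=21.2662[hold]  S*(1)=-
k=0: j=0 S=97.3900 intr=27.3300 cont=32.6467 V=32.6467[hold]  S*(0)=-

price = 32.6467
boundary = - - 68.4127 81.6254 68.4127 81.6254
tree:
32.6467
43.7258 21.2662
56.3073 30.9230 11.2161
67.3813 43.0946 18.3304 3.7311
76.6628 56.3073 28.8944 7.2461 0.0000
84.4418 67.3813 43.0946 14.0726 0.0000 0.0000
90.9617 76.6628 56.3073 27.3300 0.0000 0.0000 0.0000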